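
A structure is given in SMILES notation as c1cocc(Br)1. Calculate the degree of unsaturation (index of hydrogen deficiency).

Atom tally by fragment:
  furan ring core → C:4 H:4 O:1
  (− 1 ring H displaced by substituents)
  + Br → Br:1
Element totals:
  C: 4
  H: 3
  Br: 1
  O: 1
Molecular formula: C4H3BrO.
DoU = (2C + 2 + N − H − X) / 2 = (2·4 + 2 + 0 − 3 − 1) / 2 = 3.

3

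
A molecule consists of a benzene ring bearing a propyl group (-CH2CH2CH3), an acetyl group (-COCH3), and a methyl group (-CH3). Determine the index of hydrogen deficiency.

5

Atom tally by fragment:
  benzene ring core → C:6 H:6
  (− 3 ring H displaced by substituents)
  + CH2CH2CH3 → C:3 H:7
  + COCH3 → C:2 H:3 O:1
  + CH3 → C:1 H:3
Element totals:
  C: 12
  H: 16
  O: 1
Molecular formula: C12H16O.
DoU = (2C + 2 + N − H − X) / 2 = (2·12 + 2 + 0 − 16 − 0) / 2 = 5.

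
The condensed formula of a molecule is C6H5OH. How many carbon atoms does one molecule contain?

6

Atom tally by fragment:
  benzene ring core → C:6 H:6
  (− 1 ring H displaced by substituents)
  + OH → O:1 H:1
Element totals:
  C: 6
  H: 6
  O: 1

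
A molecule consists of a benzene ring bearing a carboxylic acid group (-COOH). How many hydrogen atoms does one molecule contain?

6

Atom tally by fragment:
  benzene ring core → C:6 H:6
  (− 1 ring H displaced by substituents)
  + COOH → C:1 H:1 O:2
Element totals:
  C: 7
  H: 6
  O: 2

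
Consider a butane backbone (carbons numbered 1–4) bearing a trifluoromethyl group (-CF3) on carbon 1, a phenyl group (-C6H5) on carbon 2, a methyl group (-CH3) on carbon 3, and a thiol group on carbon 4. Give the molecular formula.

Atom tally by fragment:
  F3CCH2 → C:2 H:2 F:3
  CH(C6H5) → C:7 H:6
  CH(CH3) → C:2 H:4
  CH2SH → C:1 H:3 S:1
Element totals:
  C: 12
  H: 15
  F: 3
  S: 1

C12H15F3S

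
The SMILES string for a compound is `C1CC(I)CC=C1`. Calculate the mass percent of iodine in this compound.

Atom tally by fragment:
  cyclohexene ring core → C:6 H:10
  (− 1 ring H displaced by substituents)
  + I → I:1
Element totals:
  C: 6
  H: 9
  I: 1
Molecular formula: C6H9I.
Molar mass = 208.042 g/mol.
Mass from I: 1 × 126.904 = 126.904 g/mol.
%I = 126.904 / 208.042 × 100 = 61.00%.

61.00%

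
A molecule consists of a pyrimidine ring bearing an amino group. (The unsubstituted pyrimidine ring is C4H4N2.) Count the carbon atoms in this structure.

4

Atom tally by fragment:
  pyrimidine ring core → C:4 H:4 N:2
  (− 1 ring H displaced by substituents)
  + NH2 → N:1 H:2
Element totals:
  C: 4
  H: 5
  N: 3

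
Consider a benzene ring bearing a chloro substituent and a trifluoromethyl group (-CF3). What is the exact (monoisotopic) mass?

Atom tally by fragment:
  benzene ring core → C:6 H:6
  (− 2 ring H displaced by substituents)
  + Cl → Cl:1
  + CF3 → C:1 F:3
Element totals:
  C: 7
  H: 4
  Cl: 1
  F: 3
Molecular formula: C7H4ClF3.
  M = 7(12.0) + 4(1.007825) + 34.968853 + 3(18.998403)
    = 84.000000 + 4.031300 + 34.968853 + 56.995209 = 179.995362

179.9954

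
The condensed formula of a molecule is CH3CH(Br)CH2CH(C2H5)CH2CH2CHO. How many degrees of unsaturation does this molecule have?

Element totals:
  C: 9
  H: 17
  Br: 1
  O: 1
Molecular formula: C9H17BrO.
DoU = (2C + 2 + N − H − X) / 2 = (2·9 + 2 + 0 − 17 − 1) / 2 = 1.

1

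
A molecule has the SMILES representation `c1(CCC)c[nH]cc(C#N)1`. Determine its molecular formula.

C8H10N2

Atom tally by fragment:
  pyrrole ring core → C:4 H:5 N:1
  (− 2 ring H displaced by substituents)
  + CH2CH2CH3 → C:3 H:7
  + CN → C:1 N:1
Element totals:
  C: 8
  H: 10
  N: 2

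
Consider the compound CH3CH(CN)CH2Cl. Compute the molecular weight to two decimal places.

103.55 g/mol

Atom tally by fragment:
  CH3 → C:1 H:3
  CH(CN) → C:2 H:1 N:1
  CH2Cl → C:1 H:2 Cl:1
Element totals:
  C: 4
  H: 6
  Cl: 1
  N: 1
Molecular formula: C4H6ClN.
  M = 4(12.011) + 6(1.008) + 35.45 + 14.007
    = 48.044 + 6.048 + 35.450 + 14.007 = 103.549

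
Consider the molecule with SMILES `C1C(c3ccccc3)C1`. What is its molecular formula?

C9H10

Atom tally by fragment:
  cyclopropane ring core → C:3 H:6
  (− 1 ring H displaced by substituents)
  + C6H5 → C:6 H:5
Element totals:
  C: 9
  H: 10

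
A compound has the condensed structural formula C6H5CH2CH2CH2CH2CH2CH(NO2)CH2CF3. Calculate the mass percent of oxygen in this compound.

Atom tally by fragment:
  C6H5CH2 → C:7 H:7
  CH2 → C:1 H:2
  CH2 → C:1 H:2
  CH2 → C:1 H:2
  CH2 → C:1 H:2
  CH(NO2) → C:1 H:1 N:1 O:2
  CH2CF3 → C:2 H:2 F:3
Element totals:
  C: 14
  H: 18
  F: 3
  N: 1
  O: 2
Molecular formula: C14H18F3NO2.
Molar mass = 289.297 g/mol.
Mass from O: 2 × 15.999 = 31.998 g/mol.
%O = 31.998 / 289.297 × 100 = 11.06%.

11.06%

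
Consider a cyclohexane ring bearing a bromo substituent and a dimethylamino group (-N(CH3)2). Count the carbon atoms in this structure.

Atom tally by fragment:
  cyclohexane ring core → C:6 H:12
  (− 2 ring H displaced by substituents)
  + Br → Br:1
  + N(CH3)2 → N:1 C:2 H:6
Element totals:
  C: 8
  H: 16
  Br: 1
  N: 1

8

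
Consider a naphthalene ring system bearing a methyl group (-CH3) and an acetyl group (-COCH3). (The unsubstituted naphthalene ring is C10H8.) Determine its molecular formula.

C13H12O

Atom tally by fragment:
  naphthalene ring system core → C:10 H:8
  (− 2 ring H displaced by substituents)
  + CH3 → C:1 H:3
  + COCH3 → C:2 H:3 O:1
Element totals:
  C: 13
  H: 12
  O: 1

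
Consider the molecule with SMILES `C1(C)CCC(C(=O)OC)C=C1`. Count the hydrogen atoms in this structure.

Atom tally by fragment:
  cyclohexene ring core → C:6 H:10
  (− 2 ring H displaced by substituents)
  + CH3 → C:1 H:3
  + COOCH3 → C:2 H:3 O:2
Element totals:
  C: 9
  H: 14
  O: 2

14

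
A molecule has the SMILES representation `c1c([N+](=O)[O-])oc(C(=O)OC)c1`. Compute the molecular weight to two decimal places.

171.11 g/mol

Atom tally by fragment:
  furan ring core → C:4 H:4 O:1
  (− 2 ring H displaced by substituents)
  + NO2 → N:1 O:2
  + COOCH3 → C:2 H:3 O:2
Element totals:
  C: 6
  H: 5
  N: 1
  O: 5
Molecular formula: C6H5NO5.
  M = 6(12.011) + 5(1.008) + 14.007 + 5(15.999)
    = 72.066 + 5.040 + 14.007 + 79.995 = 171.108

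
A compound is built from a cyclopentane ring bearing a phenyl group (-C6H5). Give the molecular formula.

Atom tally by fragment:
  cyclopentane ring core → C:5 H:10
  (− 1 ring H displaced by substituents)
  + C6H5 → C:6 H:5
Element totals:
  C: 11
  H: 14

C11H14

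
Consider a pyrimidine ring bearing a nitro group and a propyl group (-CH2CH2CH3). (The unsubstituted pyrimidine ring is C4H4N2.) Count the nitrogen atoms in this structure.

3

Atom tally by fragment:
  pyrimidine ring core → C:4 H:4 N:2
  (− 2 ring H displaced by substituents)
  + NO2 → N:1 O:2
  + CH2CH2CH3 → C:3 H:7
Element totals:
  C: 7
  H: 9
  N: 3
  O: 2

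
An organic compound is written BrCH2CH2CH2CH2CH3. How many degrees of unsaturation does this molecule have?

0

Atom tally by fragment:
  BrCH2 → C:1 H:2 Br:1
  CH2 → C:1 H:2
  CH2 → C:1 H:2
  CH2 → C:1 H:2
  CH3 → C:1 H:3
Element totals:
  C: 5
  H: 11
  Br: 1
Molecular formula: C5H11Br.
DoU = (2C + 2 + N − H − X) / 2 = (2·5 + 2 + 0 − 11 − 1) / 2 = 0.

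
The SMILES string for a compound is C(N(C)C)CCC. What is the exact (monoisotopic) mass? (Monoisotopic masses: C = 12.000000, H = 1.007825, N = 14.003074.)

101.1204

Atom tally by fragment:
  (CH3)2NCH2 → C:3 H:8 N:1
  CH2 → C:1 H:2
  CH2 → C:1 H:2
  CH3 → C:1 H:3
Element totals:
  C: 6
  H: 15
  N: 1
Molecular formula: C6H15N.
  M = 6(12.0) + 15(1.007825) + 14.003074
    = 72.000000 + 15.117375 + 14.003074 = 101.120449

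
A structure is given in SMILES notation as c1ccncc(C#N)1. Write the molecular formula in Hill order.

C6H4N2

Atom tally by fragment:
  pyridine ring core → C:5 H:5 N:1
  (− 1 ring H displaced by substituents)
  + CN → C:1 N:1
Element totals:
  C: 6
  H: 4
  N: 2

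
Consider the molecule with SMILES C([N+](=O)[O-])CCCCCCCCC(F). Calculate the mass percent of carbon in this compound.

Atom tally by fragment:
  O2NCH2 → C:1 H:2 N:1 O:2
  CH2 → C:1 H:2
  CH2 → C:1 H:2
  CH2 → C:1 H:2
  CH2 → C:1 H:2
  CH2 → C:1 H:2
  CH2 → C:1 H:2
  CH2 → C:1 H:2
  CH2 → C:1 H:2
  CH2F → C:1 H:2 F:1
Element totals:
  C: 10
  H: 20
  F: 1
  N: 1
  O: 2
Molecular formula: C10H20FNO2.
Molar mass = 205.273 g/mol.
Mass from C: 10 × 12.011 = 120.110 g/mol.
%C = 120.110 / 205.273 × 100 = 58.51%.

58.51%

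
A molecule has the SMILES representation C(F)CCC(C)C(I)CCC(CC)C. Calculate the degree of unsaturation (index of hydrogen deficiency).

Atom tally by fragment:
  FCH2 → C:1 H:2 F:1
  CH2 → C:1 H:2
  CH2 → C:1 H:2
  CH(CH3) → C:2 H:4
  CH(I) → C:1 H:1 I:1
  CH2 → C:1 H:2
  CH2 → C:1 H:2
  CH(C2H5) → C:3 H:6
  CH3 → C:1 H:3
Element totals:
  C: 12
  H: 24
  F: 1
  I: 1
Molecular formula: C12H24FI.
DoU = (2C + 2 + N − H − X) / 2 = (2·12 + 2 + 0 − 24 − 2) / 2 = 0.

0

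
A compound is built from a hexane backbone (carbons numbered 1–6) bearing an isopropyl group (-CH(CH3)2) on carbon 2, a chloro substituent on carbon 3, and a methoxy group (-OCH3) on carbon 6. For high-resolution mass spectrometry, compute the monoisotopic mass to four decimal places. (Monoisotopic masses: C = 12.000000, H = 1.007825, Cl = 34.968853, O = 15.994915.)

Atom tally by fragment:
  CH3 → C:1 H:3
  CH(CH(CH3)2) → C:4 H:8
  CH(Cl) → C:1 H:1 Cl:1
  CH2 → C:1 H:2
  CH2 → C:1 H:2
  CH2OCH3 → C:2 H:5 O:1
Element totals:
  C: 10
  H: 21
  Cl: 1
  O: 1
Molecular formula: C10H21ClO.
  M = 10(12.0) + 21(1.007825) + 34.968853 + 15.994915
    = 120.000000 + 21.164325 + 34.968853 + 15.994915 = 192.128093

192.1281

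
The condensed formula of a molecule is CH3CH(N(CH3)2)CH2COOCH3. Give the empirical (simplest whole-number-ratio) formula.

C7H15NO2

Atom tally by fragment:
  CH3 → C:1 H:3
  CH(N(CH3)2) → C:3 H:7 N:1
  CH2COOCH3 → C:3 H:5 O:2
Element totals:
  C: 7
  H: 15
  N: 1
  O: 2
Molecular formula: C7H15NO2.
gcd of subscripts (7, 15, 1, 2) = 1, so the empirical formula equals the molecular formula.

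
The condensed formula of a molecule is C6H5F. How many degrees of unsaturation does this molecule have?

4

Atom tally by fragment:
  benzene ring core → C:6 H:6
  (− 1 ring H displaced by substituents)
  + F → F:1
Element totals:
  C: 6
  H: 5
  F: 1
Molecular formula: C6H5F.
DoU = (2C + 2 + N − H − X) / 2 = (2·6 + 2 + 0 − 5 − 1) / 2 = 4.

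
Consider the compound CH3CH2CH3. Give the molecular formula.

Atom tally by fragment:
  CH3 → C:1 H:3
  CH2 → C:1 H:2
  CH3 → C:1 H:3
Element totals:
  C: 3
  H: 8

C3H8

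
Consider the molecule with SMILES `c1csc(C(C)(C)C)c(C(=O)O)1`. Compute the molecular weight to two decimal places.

184.25 g/mol

Atom tally by fragment:
  thiophene ring core → C:4 H:4 S:1
  (− 2 ring H displaced by substituents)
  + C(CH3)3 → C:4 H:9
  + COOH → C:1 H:1 O:2
Element totals:
  C: 9
  H: 12
  O: 2
  S: 1
Molecular formula: C9H12O2S.
  M = 9(12.011) + 12(1.008) + 2(15.999) + 32.06
    = 108.099 + 12.096 + 31.998 + 32.060 = 184.253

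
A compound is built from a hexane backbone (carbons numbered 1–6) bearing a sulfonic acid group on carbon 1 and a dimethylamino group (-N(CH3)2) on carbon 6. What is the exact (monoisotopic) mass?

209.1086

Atom tally by fragment:
  HO3SCH2 → C:1 H:3 S:1 O:3
  CH2 → C:1 H:2
  CH2 → C:1 H:2
  CH2 → C:1 H:2
  CH2 → C:1 H:2
  CH2N(CH3)2 → C:3 H:8 N:1
Element totals:
  C: 8
  H: 19
  N: 1
  O: 3
  S: 1
Molecular formula: C8H19NO3S.
  M = 8(12.0) + 19(1.007825) + 14.003074 + 3(15.994915) + 31.972071
    = 96.000000 + 19.148675 + 14.003074 + 47.984745 + 31.972071 = 209.108565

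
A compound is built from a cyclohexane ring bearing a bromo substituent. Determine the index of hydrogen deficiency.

Atom tally by fragment:
  cyclohexane ring core → C:6 H:12
  (− 1 ring H displaced by substituents)
  + Br → Br:1
Element totals:
  C: 6
  H: 11
  Br: 1
Molecular formula: C6H11Br.
DoU = (2C + 2 + N − H − X) / 2 = (2·6 + 2 + 0 − 11 − 1) / 2 = 1.

1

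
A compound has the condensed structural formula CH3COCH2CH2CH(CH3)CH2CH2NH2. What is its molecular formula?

C8H17NO

Element totals:
  C: 8
  H: 17
  N: 1
  O: 1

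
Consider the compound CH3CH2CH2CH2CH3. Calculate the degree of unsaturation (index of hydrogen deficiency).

0

Atom tally by fragment:
  CH3 → C:1 H:3
  CH2 → C:1 H:2
  CH2 → C:1 H:2
  CH2 → C:1 H:2
  CH3 → C:1 H:3
Element totals:
  C: 5
  H: 12
Molecular formula: C5H12.
DoU = (2C + 2 + N − H − X) / 2 = (2·5 + 2 + 0 − 12 − 0) / 2 = 0.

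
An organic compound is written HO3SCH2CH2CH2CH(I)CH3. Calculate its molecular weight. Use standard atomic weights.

Element totals:
  C: 5
  H: 11
  I: 1
  O: 3
  S: 1
Molecular formula: C5H11IO3S.
  M = 5(12.011) + 11(1.008) + 126.904 + 3(15.999) + 32.06
    = 60.055 + 11.088 + 126.904 + 47.997 + 32.060 = 278.104

278.10 g/mol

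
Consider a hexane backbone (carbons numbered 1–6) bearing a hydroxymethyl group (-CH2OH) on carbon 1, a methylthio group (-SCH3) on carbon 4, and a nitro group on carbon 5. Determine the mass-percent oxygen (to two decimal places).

Atom tally by fragment:
  HOCH2CH2 → C:2 H:5 O:1
  CH2 → C:1 H:2
  CH2 → C:1 H:2
  CH(SCH3) → C:2 H:4 S:1
  CH(NO2) → C:1 H:1 N:1 O:2
  CH3 → C:1 H:3
Element totals:
  C: 8
  H: 17
  N: 1
  O: 3
  S: 1
Molecular formula: C8H17NO3S.
Molar mass = 207.288 g/mol.
Mass from O: 3 × 15.999 = 47.997 g/mol.
%O = 47.997 / 207.288 × 100 = 23.15%.

23.15%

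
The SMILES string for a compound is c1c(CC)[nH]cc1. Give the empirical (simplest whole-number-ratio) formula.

Atom tally by fragment:
  pyrrole ring core → C:4 H:5 N:1
  (− 1 ring H displaced by substituents)
  + C2H5 → C:2 H:5
Element totals:
  C: 6
  H: 9
  N: 1
Molecular formula: C6H9N.
gcd of subscripts (6, 9, 1) = 1, so the empirical formula equals the molecular formula.

C6H9N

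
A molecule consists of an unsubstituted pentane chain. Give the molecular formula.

Atom tally by fragment:
  CH3 → C:1 H:3
  CH2 → C:1 H:2
  CH2 → C:1 H:2
  CH2 → C:1 H:2
  CH3 → C:1 H:3
Element totals:
  C: 5
  H: 12

C5H12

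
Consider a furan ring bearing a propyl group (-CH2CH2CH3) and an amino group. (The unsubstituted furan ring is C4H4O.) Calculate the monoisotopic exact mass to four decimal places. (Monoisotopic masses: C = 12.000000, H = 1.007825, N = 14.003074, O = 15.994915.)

125.0841

Atom tally by fragment:
  furan ring core → C:4 H:4 O:1
  (− 2 ring H displaced by substituents)
  + CH2CH2CH3 → C:3 H:7
  + NH2 → N:1 H:2
Element totals:
  C: 7
  H: 11
  N: 1
  O: 1
Molecular formula: C7H11NO.
  M = 7(12.0) + 11(1.007825) + 14.003074 + 15.994915
    = 84.000000 + 11.086075 + 14.003074 + 15.994915 = 125.084064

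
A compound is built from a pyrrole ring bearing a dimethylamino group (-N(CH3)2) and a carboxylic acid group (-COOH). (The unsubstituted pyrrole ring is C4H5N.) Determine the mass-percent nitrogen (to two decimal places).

Atom tally by fragment:
  pyrrole ring core → C:4 H:5 N:1
  (− 2 ring H displaced by substituents)
  + N(CH3)2 → N:1 C:2 H:6
  + COOH → C:1 H:1 O:2
Element totals:
  C: 7
  H: 10
  N: 2
  O: 2
Molecular formula: C7H10N2O2.
Molar mass = 154.169 g/mol.
Mass from N: 2 × 14.007 = 28.014 g/mol.
%N = 28.014 / 154.169 × 100 = 18.17%.

18.17%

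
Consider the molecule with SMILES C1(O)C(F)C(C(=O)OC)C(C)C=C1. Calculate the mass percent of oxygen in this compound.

25.50%

Atom tally by fragment:
  cyclohexene ring core → C:6 H:10
  (− 4 ring H displaced by substituents)
  + OH → O:1 H:1
  + F → F:1
  + COOCH3 → C:2 H:3 O:2
  + CH3 → C:1 H:3
Element totals:
  C: 9
  H: 13
  F: 1
  O: 3
Molecular formula: C9H13FO3.
Molar mass = 188.198 g/mol.
Mass from O: 3 × 15.999 = 47.997 g/mol.
%O = 47.997 / 188.198 × 100 = 25.50%.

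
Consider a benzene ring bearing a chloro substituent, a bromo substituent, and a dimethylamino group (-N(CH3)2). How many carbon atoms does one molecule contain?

8

Atom tally by fragment:
  benzene ring core → C:6 H:6
  (− 3 ring H displaced by substituents)
  + Cl → Cl:1
  + Br → Br:1
  + N(CH3)2 → N:1 C:2 H:6
Element totals:
  C: 8
  H: 9
  Br: 1
  Cl: 1
  N: 1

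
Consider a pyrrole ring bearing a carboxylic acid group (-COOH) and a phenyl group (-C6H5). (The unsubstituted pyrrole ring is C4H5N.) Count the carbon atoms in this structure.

11

Atom tally by fragment:
  pyrrole ring core → C:4 H:5 N:1
  (− 2 ring H displaced by substituents)
  + COOH → C:1 H:1 O:2
  + C6H5 → C:6 H:5
Element totals:
  C: 11
  H: 9
  N: 1
  O: 2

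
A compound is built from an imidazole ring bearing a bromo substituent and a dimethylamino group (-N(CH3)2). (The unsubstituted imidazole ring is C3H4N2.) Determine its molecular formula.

C5H8BrN3

Atom tally by fragment:
  imidazole ring core → C:3 H:4 N:2
  (− 2 ring H displaced by substituents)
  + Br → Br:1
  + N(CH3)2 → N:1 C:2 H:6
Element totals:
  C: 5
  H: 8
  Br: 1
  N: 3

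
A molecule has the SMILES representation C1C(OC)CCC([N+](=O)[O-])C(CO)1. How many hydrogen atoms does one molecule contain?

Atom tally by fragment:
  cyclohexane ring core → C:6 H:12
  (− 3 ring H displaced by substituents)
  + OCH3 → C:1 H:3 O:1
  + NO2 → N:1 O:2
  + CH2OH → C:1 H:3 O:1
Element totals:
  C: 8
  H: 15
  N: 1
  O: 4

15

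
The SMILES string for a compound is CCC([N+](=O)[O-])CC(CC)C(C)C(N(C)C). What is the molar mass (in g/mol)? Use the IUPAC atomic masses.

230.35 g/mol

Atom tally by fragment:
  CH3 → C:1 H:3
  CH2 → C:1 H:2
  CH(NO2) → C:1 H:1 N:1 O:2
  CH2 → C:1 H:2
  CH(C2H5) → C:3 H:6
  CH(CH3) → C:2 H:4
  CH2N(CH3)2 → C:3 H:8 N:1
Element totals:
  C: 12
  H: 26
  N: 2
  O: 2
Molecular formula: C12H26N2O2.
  M = 12(12.011) + 26(1.008) + 2(14.007) + 2(15.999)
    = 144.132 + 26.208 + 28.014 + 31.998 = 230.352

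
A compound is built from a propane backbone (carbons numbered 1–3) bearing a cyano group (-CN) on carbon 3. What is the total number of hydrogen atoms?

7

Atom tally by fragment:
  CH3 → C:1 H:3
  CH2 → C:1 H:2
  CH2CN → C:2 H:2 N:1
Element totals:
  C: 4
  H: 7
  N: 1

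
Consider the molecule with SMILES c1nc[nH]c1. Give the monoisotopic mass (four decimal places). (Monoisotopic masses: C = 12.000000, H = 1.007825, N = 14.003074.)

68.0374

Atom tally by fragment:
  imidazole ring core → C:3 H:4 N:2
Element totals:
  C: 3
  H: 4
  N: 2
Molecular formula: C3H4N2.
  M = 3(12.0) + 4(1.007825) + 2(14.003074)
    = 36.000000 + 4.031300 + 28.006148 = 68.037448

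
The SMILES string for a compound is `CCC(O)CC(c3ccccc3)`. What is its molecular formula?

C11H16O

Atom tally by fragment:
  CH3 → C:1 H:3
  CH2 → C:1 H:2
  CH(OH) → C:1 H:2 O:1
  CH2 → C:1 H:2
  CH2C6H5 → C:7 H:7
Element totals:
  C: 11
  H: 16
  O: 1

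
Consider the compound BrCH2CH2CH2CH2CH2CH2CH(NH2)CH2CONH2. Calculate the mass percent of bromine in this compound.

31.81%

Element totals:
  C: 9
  H: 19
  Br: 1
  N: 2
  O: 1
Molecular formula: C9H19BrN2O.
Molar mass = 251.168 g/mol.
Mass from Br: 1 × 79.904 = 79.904 g/mol.
%Br = 79.904 / 251.168 × 100 = 31.81%.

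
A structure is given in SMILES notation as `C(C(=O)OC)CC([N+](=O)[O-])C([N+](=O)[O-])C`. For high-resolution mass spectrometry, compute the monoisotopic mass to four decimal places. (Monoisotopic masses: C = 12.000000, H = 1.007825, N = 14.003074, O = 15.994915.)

Atom tally by fragment:
  CH3OOCCH2 → C:3 H:5 O:2
  CH2 → C:1 H:2
  CH(NO2) → C:1 H:1 N:1 O:2
  CH(NO2) → C:1 H:1 N:1 O:2
  CH3 → C:1 H:3
Element totals:
  C: 7
  H: 12
  N: 2
  O: 6
Molecular formula: C7H12N2O6.
  M = 7(12.0) + 12(1.007825) + 2(14.003074) + 6(15.994915)
    = 84.000000 + 12.093900 + 28.006148 + 95.969490 = 220.069538

220.0695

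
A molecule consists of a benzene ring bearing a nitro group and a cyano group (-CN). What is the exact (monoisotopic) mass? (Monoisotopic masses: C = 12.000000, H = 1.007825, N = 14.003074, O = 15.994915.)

Atom tally by fragment:
  benzene ring core → C:6 H:6
  (− 2 ring H displaced by substituents)
  + NO2 → N:1 O:2
  + CN → C:1 N:1
Element totals:
  C: 7
  H: 4
  N: 2
  O: 2
Molecular formula: C7H4N2O2.
  M = 7(12.0) + 4(1.007825) + 2(14.003074) + 2(15.994915)
    = 84.000000 + 4.031300 + 28.006148 + 31.989830 = 148.027278

148.0273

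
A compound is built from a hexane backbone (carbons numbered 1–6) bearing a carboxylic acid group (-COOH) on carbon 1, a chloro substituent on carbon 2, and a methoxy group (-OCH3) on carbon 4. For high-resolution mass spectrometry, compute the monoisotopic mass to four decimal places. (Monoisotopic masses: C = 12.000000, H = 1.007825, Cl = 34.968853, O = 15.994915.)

Atom tally by fragment:
  HOOCCH2 → C:2 H:3 O:2
  CH(Cl) → C:1 H:1 Cl:1
  CH2 → C:1 H:2
  CH(OCH3) → C:2 H:4 O:1
  CH2 → C:1 H:2
  CH3 → C:1 H:3
Element totals:
  C: 8
  H: 15
  Cl: 1
  O: 3
Molecular formula: C8H15ClO3.
  M = 8(12.0) + 15(1.007825) + 34.968853 + 3(15.994915)
    = 96.000000 + 15.117375 + 34.968853 + 47.984745 = 194.070973

194.0710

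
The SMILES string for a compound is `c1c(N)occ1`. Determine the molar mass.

83.09 g/mol

Atom tally by fragment:
  furan ring core → C:4 H:4 O:1
  (− 1 ring H displaced by substituents)
  + NH2 → N:1 H:2
Element totals:
  C: 4
  H: 5
  N: 1
  O: 1
Molecular formula: C4H5NO.
  M = 4(12.011) + 5(1.008) + 14.007 + 15.999
    = 48.044 + 5.040 + 14.007 + 15.999 = 83.090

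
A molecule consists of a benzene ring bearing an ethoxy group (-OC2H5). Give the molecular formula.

Atom tally by fragment:
  benzene ring core → C:6 H:6
  (− 1 ring H displaced by substituents)
  + OC2H5 → C:2 H:5 O:1
Element totals:
  C: 8
  H: 10
  O: 1

C8H10O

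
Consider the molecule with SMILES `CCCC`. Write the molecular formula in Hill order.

C4H10

Atom tally by fragment:
  CH3 → C:1 H:3
  CH2 → C:1 H:2
  CH2 → C:1 H:2
  CH3 → C:1 H:3
Element totals:
  C: 4
  H: 10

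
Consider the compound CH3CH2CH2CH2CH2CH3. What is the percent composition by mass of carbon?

Atom tally by fragment:
  CH3 → C:1 H:3
  CH2 → C:1 H:2
  CH2 → C:1 H:2
  CH2 → C:1 H:2
  CH2 → C:1 H:2
  CH3 → C:1 H:3
Element totals:
  C: 6
  H: 14
Molecular formula: C6H14.
Molar mass = 86.178 g/mol.
Mass from C: 6 × 12.011 = 72.066 g/mol.
%C = 72.066 / 86.178 × 100 = 83.62%.

83.62%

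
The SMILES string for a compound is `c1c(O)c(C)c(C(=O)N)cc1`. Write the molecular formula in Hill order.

Atom tally by fragment:
  benzene ring core → C:6 H:6
  (− 3 ring H displaced by substituents)
  + OH → O:1 H:1
  + CH3 → C:1 H:3
  + CONH2 → C:1 H:2 O:1 N:1
Element totals:
  C: 8
  H: 9
  N: 1
  O: 2

C8H9NO2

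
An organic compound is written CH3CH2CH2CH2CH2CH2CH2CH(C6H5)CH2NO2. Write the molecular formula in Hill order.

Element totals:
  C: 15
  H: 23
  N: 1
  O: 2

C15H23NO2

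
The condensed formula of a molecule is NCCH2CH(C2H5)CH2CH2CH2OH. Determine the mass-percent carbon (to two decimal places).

Element totals:
  C: 8
  H: 15
  N: 1
  O: 1
Molecular formula: C8H15NO.
Molar mass = 141.214 g/mol.
Mass from C: 8 × 12.011 = 96.088 g/mol.
%C = 96.088 / 141.214 × 100 = 68.04%.

68.04%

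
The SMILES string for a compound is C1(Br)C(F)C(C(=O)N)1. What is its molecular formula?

Atom tally by fragment:
  cyclopropane ring core → C:3 H:6
  (− 3 ring H displaced by substituents)
  + Br → Br:1
  + F → F:1
  + CONH2 → C:1 H:2 O:1 N:1
Element totals:
  C: 4
  H: 5
  Br: 1
  F: 1
  N: 1
  O: 1

C4H5BrFNO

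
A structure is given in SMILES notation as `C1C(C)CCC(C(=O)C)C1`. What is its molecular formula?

C9H16O

Atom tally by fragment:
  cyclohexane ring core → C:6 H:12
  (− 2 ring H displaced by substituents)
  + CH3 → C:1 H:3
  + COCH3 → C:2 H:3 O:1
Element totals:
  C: 9
  H: 16
  O: 1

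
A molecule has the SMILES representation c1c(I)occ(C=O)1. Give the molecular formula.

Atom tally by fragment:
  furan ring core → C:4 H:4 O:1
  (− 2 ring H displaced by substituents)
  + I → I:1
  + CHO → C:1 H:1 O:1
Element totals:
  C: 5
  H: 3
  I: 1
  O: 2

C5H3IO2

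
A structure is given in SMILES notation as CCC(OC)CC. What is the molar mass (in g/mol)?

Atom tally by fragment:
  CH3 → C:1 H:3
  CH2 → C:1 H:2
  CH(OCH3) → C:2 H:4 O:1
  CH2 → C:1 H:2
  CH3 → C:1 H:3
Element totals:
  C: 6
  H: 14
  O: 1
Molecular formula: C6H14O.
  M = 6(12.011) + 14(1.008) + 15.999
    = 72.066 + 14.112 + 15.999 = 102.177

102.18 g/mol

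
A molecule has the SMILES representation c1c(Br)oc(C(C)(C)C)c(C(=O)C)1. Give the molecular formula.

Atom tally by fragment:
  furan ring core → C:4 H:4 O:1
  (− 3 ring H displaced by substituents)
  + Br → Br:1
  + C(CH3)3 → C:4 H:9
  + COCH3 → C:2 H:3 O:1
Element totals:
  C: 10
  H: 13
  Br: 1
  O: 2

C10H13BrO2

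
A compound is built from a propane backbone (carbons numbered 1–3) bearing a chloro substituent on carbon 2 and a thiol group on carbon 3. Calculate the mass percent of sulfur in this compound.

Atom tally by fragment:
  CH3 → C:1 H:3
  CH(Cl) → C:1 H:1 Cl:1
  CH2SH → C:1 H:3 S:1
Element totals:
  C: 3
  H: 7
  Cl: 1
  S: 1
Molecular formula: C3H7ClS.
Molar mass = 110.599 g/mol.
Mass from S: 1 × 32.06 = 32.060 g/mol.
%S = 32.060 / 110.599 × 100 = 28.99%.

28.99%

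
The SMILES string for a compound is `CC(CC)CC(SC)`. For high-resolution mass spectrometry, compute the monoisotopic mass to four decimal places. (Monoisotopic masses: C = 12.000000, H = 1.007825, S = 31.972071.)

132.0973

Atom tally by fragment:
  CH3 → C:1 H:3
  CH(C2H5) → C:3 H:6
  CH2 → C:1 H:2
  CH2SCH3 → C:2 H:5 S:1
Element totals:
  C: 7
  H: 16
  S: 1
Molecular formula: C7H16S.
  M = 7(12.0) + 16(1.007825) + 31.972071
    = 84.000000 + 16.125200 + 31.972071 = 132.097271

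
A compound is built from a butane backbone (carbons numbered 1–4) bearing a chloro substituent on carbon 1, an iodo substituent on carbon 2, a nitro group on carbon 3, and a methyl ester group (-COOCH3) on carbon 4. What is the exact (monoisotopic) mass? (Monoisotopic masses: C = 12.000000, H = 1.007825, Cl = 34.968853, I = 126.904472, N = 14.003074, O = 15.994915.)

Atom tally by fragment:
  ClCH2 → C:1 H:2 Cl:1
  CH(I) → C:1 H:1 I:1
  CH(NO2) → C:1 H:1 N:1 O:2
  CH2COOCH3 → C:3 H:5 O:2
Element totals:
  C: 6
  H: 9
  Cl: 1
  I: 1
  N: 1
  O: 4
Molecular formula: C6H9ClINO4.
  M = 6(12.0) + 9(1.007825) + 34.968853 + 126.904472 + 14.003074 + 4(15.994915)
    = 72.000000 + 9.070425 + 34.968853 + 126.904472 + 14.003074 + 63.979660 = 320.926484

320.9265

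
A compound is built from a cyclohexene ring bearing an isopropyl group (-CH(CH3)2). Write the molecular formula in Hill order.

C9H16

Atom tally by fragment:
  cyclohexene ring core → C:6 H:10
  (− 1 ring H displaced by substituents)
  + CH(CH3)2 → C:3 H:7
Element totals:
  C: 9
  H: 16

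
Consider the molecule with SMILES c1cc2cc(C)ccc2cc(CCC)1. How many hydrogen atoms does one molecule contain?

Atom tally by fragment:
  naphthalene ring system core → C:10 H:8
  (− 2 ring H displaced by substituents)
  + CH3 → C:1 H:3
  + CH2CH2CH3 → C:3 H:7
Element totals:
  C: 14
  H: 16

16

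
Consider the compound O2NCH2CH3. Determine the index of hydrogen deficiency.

Atom tally by fragment:
  O2NCH2 → C:1 H:2 N:1 O:2
  CH3 → C:1 H:3
Element totals:
  C: 2
  H: 5
  N: 1
  O: 2
Molecular formula: C2H5NO2.
DoU = (2C + 2 + N − H − X) / 2 = (2·2 + 2 + 1 − 5 − 0) / 2 = 1.

1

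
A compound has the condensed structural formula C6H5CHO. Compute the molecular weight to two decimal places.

106.12 g/mol

Atom tally by fragment:
  benzene ring core → C:6 H:6
  (− 1 ring H displaced by substituents)
  + CHO → C:1 H:1 O:1
Element totals:
  C: 7
  H: 6
  O: 1
Molecular formula: C7H6O.
  M = 7(12.011) + 6(1.008) + 15.999
    = 84.077 + 6.048 + 15.999 = 106.124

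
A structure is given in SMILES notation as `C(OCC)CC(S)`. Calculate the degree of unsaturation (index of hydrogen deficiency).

0

Atom tally by fragment:
  C2H5OCH2 → C:3 H:7 O:1
  CH2 → C:1 H:2
  CH2SH → C:1 H:3 S:1
Element totals:
  C: 5
  H: 12
  O: 1
  S: 1
Molecular formula: C5H12OS.
DoU = (2C + 2 + N − H − X) / 2 = (2·5 + 2 + 0 − 12 − 0) / 2 = 0.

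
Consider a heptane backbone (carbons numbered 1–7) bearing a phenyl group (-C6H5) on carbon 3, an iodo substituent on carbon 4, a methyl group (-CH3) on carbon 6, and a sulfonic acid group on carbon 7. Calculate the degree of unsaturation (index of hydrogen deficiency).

Atom tally by fragment:
  CH3 → C:1 H:3
  CH2 → C:1 H:2
  CH(C6H5) → C:7 H:6
  CH(I) → C:1 H:1 I:1
  CH2 → C:1 H:2
  CH(CH3) → C:2 H:4
  CH2SO3H → C:1 H:3 S:1 O:3
Element totals:
  C: 14
  H: 21
  I: 1
  O: 3
  S: 1
Molecular formula: C14H21IO3S.
DoU = (2C + 2 + N − H − X) / 2 = (2·14 + 2 + 0 − 21 − 1) / 2 = 4.

4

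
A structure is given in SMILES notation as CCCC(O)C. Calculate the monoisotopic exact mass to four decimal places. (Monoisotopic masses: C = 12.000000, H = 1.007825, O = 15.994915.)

88.0888

Atom tally by fragment:
  CH3 → C:1 H:3
  CH2 → C:1 H:2
  CH2 → C:1 H:2
  CH(OH) → C:1 H:2 O:1
  CH3 → C:1 H:3
Element totals:
  C: 5
  H: 12
  O: 1
Molecular formula: C5H12O.
  M = 5(12.0) + 12(1.007825) + 15.994915
    = 60.000000 + 12.093900 + 15.994915 = 88.088815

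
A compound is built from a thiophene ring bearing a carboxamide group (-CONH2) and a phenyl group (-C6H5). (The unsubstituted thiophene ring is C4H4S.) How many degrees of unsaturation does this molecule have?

Atom tally by fragment:
  thiophene ring core → C:4 H:4 S:1
  (− 2 ring H displaced by substituents)
  + CONH2 → C:1 H:2 O:1 N:1
  + C6H5 → C:6 H:5
Element totals:
  C: 11
  H: 9
  N: 1
  O: 1
  S: 1
Molecular formula: C11H9NOS.
DoU = (2C + 2 + N − H − X) / 2 = (2·11 + 2 + 1 − 9 − 0) / 2 = 8.

8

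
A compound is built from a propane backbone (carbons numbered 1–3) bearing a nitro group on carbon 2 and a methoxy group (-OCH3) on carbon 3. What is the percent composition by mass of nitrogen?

Atom tally by fragment:
  CH3 → C:1 H:3
  CH(NO2) → C:1 H:1 N:1 O:2
  CH2OCH3 → C:2 H:5 O:1
Element totals:
  C: 4
  H: 9
  N: 1
  O: 3
Molecular formula: C4H9NO3.
Molar mass = 119.120 g/mol.
Mass from N: 1 × 14.007 = 14.007 g/mol.
%N = 14.007 / 119.120 × 100 = 11.76%.

11.76%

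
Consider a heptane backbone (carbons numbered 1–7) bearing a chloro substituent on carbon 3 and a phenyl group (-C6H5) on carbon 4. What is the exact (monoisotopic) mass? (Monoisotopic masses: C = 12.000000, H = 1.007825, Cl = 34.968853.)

Atom tally by fragment:
  CH3 → C:1 H:3
  CH2 → C:1 H:2
  CH(Cl) → C:1 H:1 Cl:1
  CH(C6H5) → C:7 H:6
  CH2 → C:1 H:2
  CH2 → C:1 H:2
  CH3 → C:1 H:3
Element totals:
  C: 13
  H: 19
  Cl: 1
Molecular formula: C13H19Cl.
  M = 13(12.0) + 19(1.007825) + 34.968853
    = 156.000000 + 19.148675 + 34.968853 = 210.117528

210.1175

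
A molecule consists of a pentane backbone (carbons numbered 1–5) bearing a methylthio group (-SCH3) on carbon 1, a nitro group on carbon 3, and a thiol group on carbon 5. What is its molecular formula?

C6H13NO2S2

Atom tally by fragment:
  CH3SCH2 → C:2 H:5 S:1
  CH2 → C:1 H:2
  CH(NO2) → C:1 H:1 N:1 O:2
  CH2 → C:1 H:2
  CH2SH → C:1 H:3 S:1
Element totals:
  C: 6
  H: 13
  N: 1
  O: 2
  S: 2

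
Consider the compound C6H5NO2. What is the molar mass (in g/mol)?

Element totals:
  C: 6
  H: 5
  N: 1
  O: 2
Molecular formula: C6H5NO2.
  M = 6(12.011) + 5(1.008) + 14.007 + 2(15.999)
    = 72.066 + 5.040 + 14.007 + 31.998 = 123.111

123.11 g/mol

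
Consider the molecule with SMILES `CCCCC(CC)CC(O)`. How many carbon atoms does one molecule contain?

Atom tally by fragment:
  CH3 → C:1 H:3
  CH2 → C:1 H:2
  CH2 → C:1 H:2
  CH2 → C:1 H:2
  CH(C2H5) → C:3 H:6
  CH2 → C:1 H:2
  CH2OH → C:1 H:3 O:1
Element totals:
  C: 9
  H: 20
  O: 1

9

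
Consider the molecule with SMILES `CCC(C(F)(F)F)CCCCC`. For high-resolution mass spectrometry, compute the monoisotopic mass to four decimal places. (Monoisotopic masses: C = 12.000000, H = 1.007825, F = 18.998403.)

Atom tally by fragment:
  CH3 → C:1 H:3
  CH2 → C:1 H:2
  CH(CF3) → C:2 H:1 F:3
  CH2 → C:1 H:2
  CH2 → C:1 H:2
  CH2 → C:1 H:2
  CH2 → C:1 H:2
  CH3 → C:1 H:3
Element totals:
  C: 9
  H: 17
  F: 3
Molecular formula: C9H17F3.
  M = 9(12.0) + 17(1.007825) + 3(18.998403)
    = 108.000000 + 17.133025 + 56.995209 = 182.128234

182.1282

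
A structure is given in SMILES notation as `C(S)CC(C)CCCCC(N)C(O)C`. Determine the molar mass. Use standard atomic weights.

219.39 g/mol

Atom tally by fragment:
  HSCH2 → C:1 H:3 S:1
  CH2 → C:1 H:2
  CH(CH3) → C:2 H:4
  CH2 → C:1 H:2
  CH2 → C:1 H:2
  CH2 → C:1 H:2
  CH2 → C:1 H:2
  CH(NH2) → C:1 H:3 N:1
  CH(OH) → C:1 H:2 O:1
  CH3 → C:1 H:3
Element totals:
  C: 11
  H: 25
  N: 1
  O: 1
  S: 1
Molecular formula: C11H25NOS.
  M = 11(12.011) + 25(1.008) + 14.007 + 15.999 + 32.06
    = 132.121 + 25.200 + 14.007 + 15.999 + 32.060 = 219.387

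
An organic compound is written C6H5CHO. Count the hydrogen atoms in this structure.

6

Element totals:
  C: 7
  H: 6
  O: 1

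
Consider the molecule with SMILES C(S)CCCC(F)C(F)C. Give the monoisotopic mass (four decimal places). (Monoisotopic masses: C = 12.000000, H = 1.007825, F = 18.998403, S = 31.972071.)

168.0784

Atom tally by fragment:
  HSCH2 → C:1 H:3 S:1
  CH2 → C:1 H:2
  CH2 → C:1 H:2
  CH2 → C:1 H:2
  CH(F) → C:1 H:1 F:1
  CH(F) → C:1 H:1 F:1
  CH3 → C:1 H:3
Element totals:
  C: 7
  H: 14
  F: 2
  S: 1
Molecular formula: C7H14F2S.
  M = 7(12.0) + 14(1.007825) + 2(18.998403) + 31.972071
    = 84.000000 + 14.109550 + 37.996806 + 31.972071 = 168.078427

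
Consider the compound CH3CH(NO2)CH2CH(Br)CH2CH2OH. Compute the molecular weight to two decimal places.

Atom tally by fragment:
  CH3 → C:1 H:3
  CH(NO2) → C:1 H:1 N:1 O:2
  CH2 → C:1 H:2
  CH(Br) → C:1 H:1 Br:1
  CH2CH2OH → C:2 H:5 O:1
Element totals:
  C: 6
  H: 12
  Br: 1
  N: 1
  O: 3
Molecular formula: C6H12BrNO3.
  M = 6(12.011) + 12(1.008) + 79.904 + 14.007 + 3(15.999)
    = 72.066 + 12.096 + 79.904 + 14.007 + 47.997 = 226.070

226.07 g/mol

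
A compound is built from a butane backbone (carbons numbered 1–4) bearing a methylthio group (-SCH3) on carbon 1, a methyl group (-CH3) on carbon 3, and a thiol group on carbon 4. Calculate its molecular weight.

Atom tally by fragment:
  CH3SCH2 → C:2 H:5 S:1
  CH2 → C:1 H:2
  CH(CH3) → C:2 H:4
  CH2SH → C:1 H:3 S:1
Element totals:
  C: 6
  H: 14
  S: 2
Molecular formula: C6H14S2.
  M = 6(12.011) + 14(1.008) + 2(32.06)
    = 72.066 + 14.112 + 64.120 = 150.298

150.30 g/mol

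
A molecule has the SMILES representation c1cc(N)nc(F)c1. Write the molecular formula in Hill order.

C5H5FN2

Atom tally by fragment:
  pyridine ring core → C:5 H:5 N:1
  (− 2 ring H displaced by substituents)
  + NH2 → N:1 H:2
  + F → F:1
Element totals:
  C: 5
  H: 5
  F: 1
  N: 2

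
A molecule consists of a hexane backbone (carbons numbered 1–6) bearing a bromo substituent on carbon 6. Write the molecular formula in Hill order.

Atom tally by fragment:
  CH3 → C:1 H:3
  CH2 → C:1 H:2
  CH2 → C:1 H:2
  CH2 → C:1 H:2
  CH2 → C:1 H:2
  CH2Br → C:1 H:2 Br:1
Element totals:
  C: 6
  H: 13
  Br: 1

C6H13Br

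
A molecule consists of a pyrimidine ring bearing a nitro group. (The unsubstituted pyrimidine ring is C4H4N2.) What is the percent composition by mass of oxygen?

25.58%

Atom tally by fragment:
  pyrimidine ring core → C:4 H:4 N:2
  (− 1 ring H displaced by substituents)
  + NO2 → N:1 O:2
Element totals:
  C: 4
  H: 3
  N: 3
  O: 2
Molecular formula: C4H3N3O2.
Molar mass = 125.087 g/mol.
Mass from O: 2 × 15.999 = 31.998 g/mol.
%O = 31.998 / 125.087 × 100 = 25.58%.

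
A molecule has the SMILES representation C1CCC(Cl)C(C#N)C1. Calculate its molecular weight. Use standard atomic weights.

143.61 g/mol

Atom tally by fragment:
  cyclohexane ring core → C:6 H:12
  (− 2 ring H displaced by substituents)
  + Cl → Cl:1
  + CN → C:1 N:1
Element totals:
  C: 7
  H: 10
  Cl: 1
  N: 1
Molecular formula: C7H10ClN.
  M = 7(12.011) + 10(1.008) + 35.45 + 14.007
    = 84.077 + 10.080 + 35.450 + 14.007 = 143.614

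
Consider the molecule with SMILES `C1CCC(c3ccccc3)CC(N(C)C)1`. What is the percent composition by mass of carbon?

82.70%

Atom tally by fragment:
  cyclohexane ring core → C:6 H:12
  (− 2 ring H displaced by substituents)
  + C6H5 → C:6 H:5
  + N(CH3)2 → N:1 C:2 H:6
Element totals:
  C: 14
  H: 21
  N: 1
Molecular formula: C14H21N.
Molar mass = 203.329 g/mol.
Mass from C: 14 × 12.011 = 168.154 g/mol.
%C = 168.154 / 203.329 × 100 = 82.70%.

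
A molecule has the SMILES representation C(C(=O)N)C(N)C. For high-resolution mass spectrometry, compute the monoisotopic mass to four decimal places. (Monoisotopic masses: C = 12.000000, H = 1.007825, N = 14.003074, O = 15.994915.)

Atom tally by fragment:
  H2NOCCH2 → C:2 H:4 O:1 N:1
  CH(NH2) → C:1 H:3 N:1
  CH3 → C:1 H:3
Element totals:
  C: 4
  H: 10
  N: 2
  O: 1
Molecular formula: C4H10N2O.
  M = 4(12.0) + 10(1.007825) + 2(14.003074) + 15.994915
    = 48.000000 + 10.078250 + 28.006148 + 15.994915 = 102.079313

102.0793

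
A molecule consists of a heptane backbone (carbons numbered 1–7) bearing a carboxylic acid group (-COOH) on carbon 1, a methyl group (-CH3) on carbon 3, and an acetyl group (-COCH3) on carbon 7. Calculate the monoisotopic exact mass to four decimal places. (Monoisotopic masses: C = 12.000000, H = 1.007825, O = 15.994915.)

200.1412

Atom tally by fragment:
  HOOCCH2 → C:2 H:3 O:2
  CH2 → C:1 H:2
  CH(CH3) → C:2 H:4
  CH2 → C:1 H:2
  CH2 → C:1 H:2
  CH2 → C:1 H:2
  CH2COCH3 → C:3 H:5 O:1
Element totals:
  C: 11
  H: 20
  O: 3
Molecular formula: C11H20O3.
  M = 11(12.0) + 20(1.007825) + 3(15.994915)
    = 132.000000 + 20.156500 + 47.984745 = 200.141245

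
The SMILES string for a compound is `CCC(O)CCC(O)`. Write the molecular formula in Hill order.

Atom tally by fragment:
  CH3 → C:1 H:3
  CH2 → C:1 H:2
  CH(OH) → C:1 H:2 O:1
  CH2 → C:1 H:2
  CH2 → C:1 H:2
  CH2OH → C:1 H:3 O:1
Element totals:
  C: 6
  H: 14
  O: 2

C6H14O2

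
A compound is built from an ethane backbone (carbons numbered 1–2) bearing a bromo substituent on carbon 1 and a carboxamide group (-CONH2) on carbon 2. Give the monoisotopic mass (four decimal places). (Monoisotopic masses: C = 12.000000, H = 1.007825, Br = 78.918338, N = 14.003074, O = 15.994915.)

Atom tally by fragment:
  BrCH2 → C:1 H:2 Br:1
  CH2CONH2 → C:2 H:4 O:1 N:1
Element totals:
  C: 3
  H: 6
  Br: 1
  N: 1
  O: 1
Molecular formula: C3H6BrNO.
  M = 3(12.0) + 6(1.007825) + 78.918338 + 14.003074 + 15.994915
    = 36.000000 + 6.046950 + 78.918338 + 14.003074 + 15.994915 = 150.963277

150.9633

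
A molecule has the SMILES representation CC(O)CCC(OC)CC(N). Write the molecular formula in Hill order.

C8H19NO2

Atom tally by fragment:
  CH3 → C:1 H:3
  CH(OH) → C:1 H:2 O:1
  CH2 → C:1 H:2
  CH2 → C:1 H:2
  CH(OCH3) → C:2 H:4 O:1
  CH2 → C:1 H:2
  CH2NH2 → C:1 H:4 N:1
Element totals:
  C: 8
  H: 19
  N: 1
  O: 2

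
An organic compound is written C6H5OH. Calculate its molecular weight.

94.11 g/mol

Atom tally by fragment:
  benzene ring core → C:6 H:6
  (− 1 ring H displaced by substituents)
  + OH → O:1 H:1
Element totals:
  C: 6
  H: 6
  O: 1
Molecular formula: C6H6O.
  M = 6(12.011) + 6(1.008) + 15.999
    = 72.066 + 6.048 + 15.999 = 94.113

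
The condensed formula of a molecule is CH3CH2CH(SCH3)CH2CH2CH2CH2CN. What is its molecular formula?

C9H17NS

Atom tally by fragment:
  CH3 → C:1 H:3
  CH2 → C:1 H:2
  CH(SCH3) → C:2 H:4 S:1
  CH2 → C:1 H:2
  CH2 → C:1 H:2
  CH2 → C:1 H:2
  CH2CN → C:2 H:2 N:1
Element totals:
  C: 9
  H: 17
  N: 1
  S: 1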